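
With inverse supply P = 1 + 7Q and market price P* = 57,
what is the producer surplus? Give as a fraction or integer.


Minimum supply price (at Q=0): P_min = 1
Quantity supplied at P* = 57:
Q* = (57 - 1)/7 = 8
PS = (1/2) * Q* * (P* - P_min)
PS = (1/2) * 8 * (57 - 1)
PS = (1/2) * 8 * 56 = 224

224


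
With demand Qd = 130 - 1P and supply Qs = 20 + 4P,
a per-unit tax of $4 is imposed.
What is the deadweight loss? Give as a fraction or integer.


Pre-tax equilibrium quantity: Q* = 108
Post-tax equilibrium quantity: Q_tax = 524/5
Reduction in quantity: Q* - Q_tax = 16/5
DWL = (1/2) * tax * (Q* - Q_tax)
DWL = (1/2) * 4 * 16/5 = 32/5

32/5


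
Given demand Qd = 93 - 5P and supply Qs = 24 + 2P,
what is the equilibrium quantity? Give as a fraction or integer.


First find equilibrium price:
93 - 5P = 24 + 2P
P* = 69/7 = 69/7
Then substitute into demand:
Q* = 93 - 5 * 69/7 = 306/7

306/7


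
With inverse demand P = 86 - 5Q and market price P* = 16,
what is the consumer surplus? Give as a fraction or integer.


Maximum willingness to pay (at Q=0): P_max = 86
Quantity demanded at P* = 16:
Q* = (86 - 16)/5 = 14
CS = (1/2) * Q* * (P_max - P*)
CS = (1/2) * 14 * (86 - 16)
CS = (1/2) * 14 * 70 = 490

490


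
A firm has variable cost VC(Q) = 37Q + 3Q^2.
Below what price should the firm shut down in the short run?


AVC(Q) = VC(Q)/Q = 37 + 3Q
AVC is increasing in Q, so minimum AVC is at Q -> 0+.
Min AVC = 37
The firm should shut down if P < 37.

37


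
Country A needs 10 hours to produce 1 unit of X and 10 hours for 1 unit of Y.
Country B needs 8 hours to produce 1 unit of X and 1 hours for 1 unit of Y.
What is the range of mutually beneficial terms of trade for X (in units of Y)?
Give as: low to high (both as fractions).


Opportunity cost of X for Country A = hours_X / hours_Y = 10/10 = 1 units of Y
Opportunity cost of X for Country B = hours_X / hours_Y = 8/1 = 8 units of Y
Terms of trade must be between the two opportunity costs.
Range: 1 to 8

1 to 8


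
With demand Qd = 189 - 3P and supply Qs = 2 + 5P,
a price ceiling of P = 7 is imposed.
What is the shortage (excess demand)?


At P = 7:
Qd = 189 - 3*7 = 168
Qs = 2 + 5*7 = 37
Shortage = Qd - Qs = 168 - 37 = 131

131


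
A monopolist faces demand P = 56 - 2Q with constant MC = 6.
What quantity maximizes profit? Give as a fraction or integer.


TR = P*Q = (56 - 2Q)Q = 56Q - 2Q^2
MR = dTR/dQ = 56 - 4Q
Set MR = MC:
56 - 4Q = 6
50 = 4Q
Q* = 50/4 = 25/2

25/2


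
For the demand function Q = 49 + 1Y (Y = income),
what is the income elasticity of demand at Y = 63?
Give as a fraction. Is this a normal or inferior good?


dQ/dY = 1
At Y = 63: Q = 49 + 1*63 = 112
Ey = (dQ/dY)(Y/Q) = 1 * 63 / 112 = 9/16
Since Ey > 0, this is a normal good.

9/16 (normal good)


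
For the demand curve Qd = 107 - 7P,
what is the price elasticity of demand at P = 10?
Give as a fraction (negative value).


dQ/dP = -7
At P = 10: Q = 107 - 7*10 = 37
E = (dQ/dP)(P/Q) = (-7)(10/37) = -70/37

-70/37


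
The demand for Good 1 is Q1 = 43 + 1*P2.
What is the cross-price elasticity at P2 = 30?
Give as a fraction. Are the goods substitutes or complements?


dQ1/dP2 = 1
At P2 = 30: Q1 = 43 + 1*30 = 73
Exy = (dQ1/dP2)(P2/Q1) = 1 * 30 / 73 = 30/73
Since Exy > 0, the goods are substitutes.

30/73 (substitutes)


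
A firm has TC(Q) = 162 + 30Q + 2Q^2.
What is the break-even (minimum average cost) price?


AC(Q) = 162/Q + 30 + 2Q
To minimize: dAC/dQ = -162/Q^2 + 2 = 0
Q^2 = 162/2 = 81
Q* = 9
Min AC = 162/9 + 30 + 2*9
Min AC = 18 + 30 + 18 = 66

66


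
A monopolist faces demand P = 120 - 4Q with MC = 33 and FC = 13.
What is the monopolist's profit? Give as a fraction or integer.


MR = MC: 120 - 8Q = 33
Q* = 87/8
P* = 120 - 4*87/8 = 153/2
Profit = (P* - MC)*Q* - FC
= (153/2 - 33)*87/8 - 13
= 87/2*87/8 - 13
= 7569/16 - 13 = 7361/16

7361/16


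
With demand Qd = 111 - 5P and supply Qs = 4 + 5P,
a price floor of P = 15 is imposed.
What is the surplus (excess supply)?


At P = 15:
Qd = 111 - 5*15 = 36
Qs = 4 + 5*15 = 79
Surplus = Qs - Qd = 79 - 36 = 43

43


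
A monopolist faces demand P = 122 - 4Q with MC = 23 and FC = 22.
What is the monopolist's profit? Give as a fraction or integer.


MR = MC: 122 - 8Q = 23
Q* = 99/8
P* = 122 - 4*99/8 = 145/2
Profit = (P* - MC)*Q* - FC
= (145/2 - 23)*99/8 - 22
= 99/2*99/8 - 22
= 9801/16 - 22 = 9449/16

9449/16


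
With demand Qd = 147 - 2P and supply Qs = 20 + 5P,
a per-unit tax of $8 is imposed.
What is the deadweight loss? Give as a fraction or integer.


Pre-tax equilibrium quantity: Q* = 775/7
Post-tax equilibrium quantity: Q_tax = 695/7
Reduction in quantity: Q* - Q_tax = 80/7
DWL = (1/2) * tax * (Q* - Q_tax)
DWL = (1/2) * 8 * 80/7 = 320/7

320/7


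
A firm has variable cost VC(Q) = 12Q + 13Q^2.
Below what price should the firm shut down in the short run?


AVC(Q) = VC(Q)/Q = 12 + 13Q
AVC is increasing in Q, so minimum AVC is at Q -> 0+.
Min AVC = 12
The firm should shut down if P < 12.

12


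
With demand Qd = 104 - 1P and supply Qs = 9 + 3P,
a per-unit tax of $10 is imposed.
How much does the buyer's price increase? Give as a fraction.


With a per-unit tax, the buyer's price increase depends on relative slopes.
Supply slope: d = 3, Demand slope: b = 1
Buyer's price increase = d * tax / (b + d)
= 3 * 10 / (1 + 3)
= 30 / 4 = 15/2

15/2


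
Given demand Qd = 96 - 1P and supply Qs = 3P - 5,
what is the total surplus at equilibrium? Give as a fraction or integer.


Find equilibrium: 96 - 1P = 3P - 5
96 + 5 = 4P
P* = 101/4 = 101/4
Q* = 3*101/4 - 5 = 283/4
Inverse demand: P = 96 - Q/1, so P_max = 96
Inverse supply: P = 5/3 + Q/3, so P_min = 5/3
CS = (1/2) * 283/4 * (96 - 101/4) = 80089/32
PS = (1/2) * 283/4 * (101/4 - 5/3) = 80089/96
TS = CS + PS = 80089/32 + 80089/96 = 80089/24

80089/24


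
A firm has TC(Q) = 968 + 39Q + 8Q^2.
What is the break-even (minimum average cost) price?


AC(Q) = 968/Q + 39 + 8Q
To minimize: dAC/dQ = -968/Q^2 + 8 = 0
Q^2 = 968/8 = 121
Q* = 11
Min AC = 968/11 + 39 + 8*11
Min AC = 88 + 39 + 88 = 215

215


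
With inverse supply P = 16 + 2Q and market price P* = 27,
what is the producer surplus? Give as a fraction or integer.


Minimum supply price (at Q=0): P_min = 16
Quantity supplied at P* = 27:
Q* = (27 - 16)/2 = 11/2
PS = (1/2) * Q* * (P* - P_min)
PS = (1/2) * 11/2 * (27 - 16)
PS = (1/2) * 11/2 * 11 = 121/4

121/4


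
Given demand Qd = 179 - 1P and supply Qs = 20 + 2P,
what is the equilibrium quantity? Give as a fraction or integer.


First find equilibrium price:
179 - 1P = 20 + 2P
P* = 159/3 = 53
Then substitute into demand:
Q* = 179 - 1 * 53 = 126

126


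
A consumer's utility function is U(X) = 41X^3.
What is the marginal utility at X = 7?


MU = dU/dX = 41*3*X^(3-1)
MU = 123*X^2
At X = 7:
MU = 123 * 7^2
MU = 123 * 49 = 6027

6027


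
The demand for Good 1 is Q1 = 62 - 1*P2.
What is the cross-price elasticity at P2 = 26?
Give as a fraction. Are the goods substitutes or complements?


dQ1/dP2 = -1
At P2 = 26: Q1 = 62 - 1*26 = 36
Exy = (dQ1/dP2)(P2/Q1) = -1 * 26 / 36 = -13/18
Since Exy < 0, the goods are complements.

-13/18 (complements)


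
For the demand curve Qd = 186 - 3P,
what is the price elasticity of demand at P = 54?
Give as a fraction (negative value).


dQ/dP = -3
At P = 54: Q = 186 - 3*54 = 24
E = (dQ/dP)(P/Q) = (-3)(54/24) = -27/4

-27/4


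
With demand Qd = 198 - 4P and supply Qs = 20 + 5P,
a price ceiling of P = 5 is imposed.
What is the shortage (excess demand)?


At P = 5:
Qd = 198 - 4*5 = 178
Qs = 20 + 5*5 = 45
Shortage = Qd - Qs = 178 - 45 = 133

133


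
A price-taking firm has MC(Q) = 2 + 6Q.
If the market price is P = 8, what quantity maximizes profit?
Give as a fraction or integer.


In perfect competition, profit is maximized where P = MC.
8 = 2 + 6Q
6 = 6Q
Q* = 6/6 = 1

1


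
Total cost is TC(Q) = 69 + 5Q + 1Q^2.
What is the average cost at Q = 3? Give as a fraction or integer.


TC(3) = 69 + 5*3 + 1*3^2
TC(3) = 69 + 15 + 9 = 93
AC = TC/Q = 93/3 = 31

31


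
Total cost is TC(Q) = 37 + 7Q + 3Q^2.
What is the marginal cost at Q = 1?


MC = dTC/dQ = 7 + 2*3*Q
At Q = 1:
MC = 7 + 6*1
MC = 7 + 6 = 13

13


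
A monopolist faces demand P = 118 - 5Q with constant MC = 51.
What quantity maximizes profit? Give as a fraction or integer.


TR = P*Q = (118 - 5Q)Q = 118Q - 5Q^2
MR = dTR/dQ = 118 - 10Q
Set MR = MC:
118 - 10Q = 51
67 = 10Q
Q* = 67/10 = 67/10

67/10


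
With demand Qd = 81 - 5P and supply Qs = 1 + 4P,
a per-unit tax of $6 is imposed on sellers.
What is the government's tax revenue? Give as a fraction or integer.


With tax on sellers, new supply: Qs' = 1 + 4(P - 6)
= 4P - 23
New equilibrium quantity:
Q_new = 209/9
Tax revenue = tax * Q_new = 6 * 209/9 = 418/3

418/3


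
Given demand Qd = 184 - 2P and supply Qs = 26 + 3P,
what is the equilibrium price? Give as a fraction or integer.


At equilibrium, Qd = Qs.
184 - 2P = 26 + 3P
184 - 26 = 2P + 3P
158 = 5P
P* = 158/5 = 158/5

158/5


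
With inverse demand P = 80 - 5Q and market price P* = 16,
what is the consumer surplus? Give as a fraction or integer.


Maximum willingness to pay (at Q=0): P_max = 80
Quantity demanded at P* = 16:
Q* = (80 - 16)/5 = 64/5
CS = (1/2) * Q* * (P_max - P*)
CS = (1/2) * 64/5 * (80 - 16)
CS = (1/2) * 64/5 * 64 = 2048/5

2048/5


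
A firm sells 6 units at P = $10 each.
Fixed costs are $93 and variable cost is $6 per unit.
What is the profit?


Total Revenue = P * Q = 10 * 6 = $60
Total Cost = FC + VC*Q = 93 + 6*6 = $129
Profit = TR - TC = 60 - 129 = $-69

$-69


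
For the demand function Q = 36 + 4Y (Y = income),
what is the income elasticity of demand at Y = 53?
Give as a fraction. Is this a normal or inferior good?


dQ/dY = 4
At Y = 53: Q = 36 + 4*53 = 248
Ey = (dQ/dY)(Y/Q) = 4 * 53 / 248 = 53/62
Since Ey > 0, this is a normal good.

53/62 (normal good)


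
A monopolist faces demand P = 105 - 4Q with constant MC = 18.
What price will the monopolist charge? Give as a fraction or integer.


MR = 105 - 8Q
Set MR = MC: 105 - 8Q = 18
Q* = 87/8
Substitute into demand:
P* = 105 - 4*87/8 = 123/2

123/2


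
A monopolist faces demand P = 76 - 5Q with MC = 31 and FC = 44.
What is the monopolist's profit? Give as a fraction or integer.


MR = MC: 76 - 10Q = 31
Q* = 9/2
P* = 76 - 5*9/2 = 107/2
Profit = (P* - MC)*Q* - FC
= (107/2 - 31)*9/2 - 44
= 45/2*9/2 - 44
= 405/4 - 44 = 229/4

229/4


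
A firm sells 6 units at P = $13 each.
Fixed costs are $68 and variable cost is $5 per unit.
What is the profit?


Total Revenue = P * Q = 13 * 6 = $78
Total Cost = FC + VC*Q = 68 + 5*6 = $98
Profit = TR - TC = 78 - 98 = $-20

$-20


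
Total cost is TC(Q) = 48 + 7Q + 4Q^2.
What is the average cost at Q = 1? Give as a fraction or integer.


TC(1) = 48 + 7*1 + 4*1^2
TC(1) = 48 + 7 + 4 = 59
AC = TC/Q = 59/1 = 59

59


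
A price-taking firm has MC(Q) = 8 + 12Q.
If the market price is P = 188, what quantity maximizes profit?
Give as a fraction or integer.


In perfect competition, profit is maximized where P = MC.
188 = 8 + 12Q
180 = 12Q
Q* = 180/12 = 15

15


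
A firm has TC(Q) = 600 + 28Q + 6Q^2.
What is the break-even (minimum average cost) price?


AC(Q) = 600/Q + 28 + 6Q
To minimize: dAC/dQ = -600/Q^2 + 6 = 0
Q^2 = 600/6 = 100
Q* = 10
Min AC = 600/10 + 28 + 6*10
Min AC = 60 + 28 + 60 = 148

148


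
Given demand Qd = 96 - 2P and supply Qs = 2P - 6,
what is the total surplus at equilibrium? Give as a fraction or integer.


Find equilibrium: 96 - 2P = 2P - 6
96 + 6 = 4P
P* = 102/4 = 51/2
Q* = 2*51/2 - 6 = 45
Inverse demand: P = 48 - Q/2, so P_max = 48
Inverse supply: P = 3 + Q/2, so P_min = 3
CS = (1/2) * 45 * (48 - 51/2) = 2025/4
PS = (1/2) * 45 * (51/2 - 3) = 2025/4
TS = CS + PS = 2025/4 + 2025/4 = 2025/2

2025/2


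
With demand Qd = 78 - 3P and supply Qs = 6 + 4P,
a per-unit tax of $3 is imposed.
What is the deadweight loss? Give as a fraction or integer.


Pre-tax equilibrium quantity: Q* = 330/7
Post-tax equilibrium quantity: Q_tax = 42
Reduction in quantity: Q* - Q_tax = 36/7
DWL = (1/2) * tax * (Q* - Q_tax)
DWL = (1/2) * 3 * 36/7 = 54/7

54/7


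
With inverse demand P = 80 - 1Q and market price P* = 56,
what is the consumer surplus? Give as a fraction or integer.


Maximum willingness to pay (at Q=0): P_max = 80
Quantity demanded at P* = 56:
Q* = (80 - 56)/1 = 24
CS = (1/2) * Q* * (P_max - P*)
CS = (1/2) * 24 * (80 - 56)
CS = (1/2) * 24 * 24 = 288

288


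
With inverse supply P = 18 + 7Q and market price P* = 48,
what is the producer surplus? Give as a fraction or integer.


Minimum supply price (at Q=0): P_min = 18
Quantity supplied at P* = 48:
Q* = (48 - 18)/7 = 30/7
PS = (1/2) * Q* * (P* - P_min)
PS = (1/2) * 30/7 * (48 - 18)
PS = (1/2) * 30/7 * 30 = 450/7

450/7


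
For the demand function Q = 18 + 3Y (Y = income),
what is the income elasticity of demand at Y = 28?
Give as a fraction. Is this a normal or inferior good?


dQ/dY = 3
At Y = 28: Q = 18 + 3*28 = 102
Ey = (dQ/dY)(Y/Q) = 3 * 28 / 102 = 14/17
Since Ey > 0, this is a normal good.

14/17 (normal good)


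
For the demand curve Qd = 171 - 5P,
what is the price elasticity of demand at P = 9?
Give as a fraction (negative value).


dQ/dP = -5
At P = 9: Q = 171 - 5*9 = 126
E = (dQ/dP)(P/Q) = (-5)(9/126) = -5/14

-5/14


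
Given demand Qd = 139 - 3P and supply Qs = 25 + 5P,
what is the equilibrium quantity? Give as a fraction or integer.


First find equilibrium price:
139 - 3P = 25 + 5P
P* = 114/8 = 57/4
Then substitute into demand:
Q* = 139 - 3 * 57/4 = 385/4

385/4


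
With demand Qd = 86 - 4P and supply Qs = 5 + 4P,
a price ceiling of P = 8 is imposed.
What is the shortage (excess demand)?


At P = 8:
Qd = 86 - 4*8 = 54
Qs = 5 + 4*8 = 37
Shortage = Qd - Qs = 54 - 37 = 17

17


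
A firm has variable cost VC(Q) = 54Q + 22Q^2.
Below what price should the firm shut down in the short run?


AVC(Q) = VC(Q)/Q = 54 + 22Q
AVC is increasing in Q, so minimum AVC is at Q -> 0+.
Min AVC = 54
The firm should shut down if P < 54.

54


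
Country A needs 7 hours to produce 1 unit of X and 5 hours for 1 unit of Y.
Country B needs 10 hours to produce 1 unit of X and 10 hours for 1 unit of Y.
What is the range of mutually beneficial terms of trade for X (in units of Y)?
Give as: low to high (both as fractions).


Opportunity cost of X for Country A = hours_X / hours_Y = 7/5 = 7/5 units of Y
Opportunity cost of X for Country B = hours_X / hours_Y = 10/10 = 1 units of Y
Terms of trade must be between the two opportunity costs.
Range: 1 to 7/5

1 to 7/5


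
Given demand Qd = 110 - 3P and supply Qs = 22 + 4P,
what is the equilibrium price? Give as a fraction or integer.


At equilibrium, Qd = Qs.
110 - 3P = 22 + 4P
110 - 22 = 3P + 4P
88 = 7P
P* = 88/7 = 88/7

88/7


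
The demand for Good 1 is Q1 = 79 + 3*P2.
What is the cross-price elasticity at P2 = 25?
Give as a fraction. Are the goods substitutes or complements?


dQ1/dP2 = 3
At P2 = 25: Q1 = 79 + 3*25 = 154
Exy = (dQ1/dP2)(P2/Q1) = 3 * 25 / 154 = 75/154
Since Exy > 0, the goods are substitutes.

75/154 (substitutes)


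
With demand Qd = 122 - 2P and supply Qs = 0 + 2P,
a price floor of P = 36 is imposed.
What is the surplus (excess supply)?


At P = 36:
Qd = 122 - 2*36 = 50
Qs = 0 + 2*36 = 72
Surplus = Qs - Qd = 72 - 50 = 22

22


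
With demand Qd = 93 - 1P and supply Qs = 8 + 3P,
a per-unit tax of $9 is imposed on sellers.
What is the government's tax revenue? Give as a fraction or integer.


With tax on sellers, new supply: Qs' = 8 + 3(P - 9)
= 3P - 19
New equilibrium quantity:
Q_new = 65
Tax revenue = tax * Q_new = 9 * 65 = 585

585


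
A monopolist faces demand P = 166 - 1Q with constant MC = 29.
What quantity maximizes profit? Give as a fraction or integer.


TR = P*Q = (166 - 1Q)Q = 166Q - 1Q^2
MR = dTR/dQ = 166 - 2Q
Set MR = MC:
166 - 2Q = 29
137 = 2Q
Q* = 137/2 = 137/2

137/2


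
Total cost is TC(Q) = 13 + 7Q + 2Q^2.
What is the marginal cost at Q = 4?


MC = dTC/dQ = 7 + 2*2*Q
At Q = 4:
MC = 7 + 4*4
MC = 7 + 16 = 23

23


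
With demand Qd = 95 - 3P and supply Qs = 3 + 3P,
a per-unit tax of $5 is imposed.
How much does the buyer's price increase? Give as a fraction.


With a per-unit tax, the buyer's price increase depends on relative slopes.
Supply slope: d = 3, Demand slope: b = 3
Buyer's price increase = d * tax / (b + d)
= 3 * 5 / (3 + 3)
= 15 / 6 = 5/2

5/2


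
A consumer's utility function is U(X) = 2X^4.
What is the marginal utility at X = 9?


MU = dU/dX = 2*4*X^(4-1)
MU = 8*X^3
At X = 9:
MU = 8 * 9^3
MU = 8 * 729 = 5832

5832


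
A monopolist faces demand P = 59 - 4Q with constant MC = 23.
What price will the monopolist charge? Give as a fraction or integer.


MR = 59 - 8Q
Set MR = MC: 59 - 8Q = 23
Q* = 9/2
Substitute into demand:
P* = 59 - 4*9/2 = 41

41


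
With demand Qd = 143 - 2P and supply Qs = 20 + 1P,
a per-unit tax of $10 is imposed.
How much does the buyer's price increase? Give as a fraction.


With a per-unit tax, the buyer's price increase depends on relative slopes.
Supply slope: d = 1, Demand slope: b = 2
Buyer's price increase = d * tax / (b + d)
= 1 * 10 / (2 + 1)
= 10 / 3 = 10/3

10/3


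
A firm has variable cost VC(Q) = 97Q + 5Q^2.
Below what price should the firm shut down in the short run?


AVC(Q) = VC(Q)/Q = 97 + 5Q
AVC is increasing in Q, so minimum AVC is at Q -> 0+.
Min AVC = 97
The firm should shut down if P < 97.

97


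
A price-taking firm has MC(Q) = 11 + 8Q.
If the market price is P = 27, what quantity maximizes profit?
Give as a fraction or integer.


In perfect competition, profit is maximized where P = MC.
27 = 11 + 8Q
16 = 8Q
Q* = 16/8 = 2

2


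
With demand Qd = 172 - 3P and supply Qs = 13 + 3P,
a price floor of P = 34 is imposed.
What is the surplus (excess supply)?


At P = 34:
Qd = 172 - 3*34 = 70
Qs = 13 + 3*34 = 115
Surplus = Qs - Qd = 115 - 70 = 45

45


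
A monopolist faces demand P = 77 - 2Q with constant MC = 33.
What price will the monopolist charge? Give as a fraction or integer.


MR = 77 - 4Q
Set MR = MC: 77 - 4Q = 33
Q* = 11
Substitute into demand:
P* = 77 - 2*11 = 55

55


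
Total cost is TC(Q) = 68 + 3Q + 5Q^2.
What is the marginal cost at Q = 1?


MC = dTC/dQ = 3 + 2*5*Q
At Q = 1:
MC = 3 + 10*1
MC = 3 + 10 = 13

13


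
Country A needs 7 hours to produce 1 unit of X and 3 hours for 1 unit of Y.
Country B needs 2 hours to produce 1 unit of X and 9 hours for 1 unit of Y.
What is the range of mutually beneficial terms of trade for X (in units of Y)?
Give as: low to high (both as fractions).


Opportunity cost of X for Country A = hours_X / hours_Y = 7/3 = 7/3 units of Y
Opportunity cost of X for Country B = hours_X / hours_Y = 2/9 = 2/9 units of Y
Terms of trade must be between the two opportunity costs.
Range: 2/9 to 7/3

2/9 to 7/3


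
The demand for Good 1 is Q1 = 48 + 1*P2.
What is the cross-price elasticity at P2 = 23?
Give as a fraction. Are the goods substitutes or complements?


dQ1/dP2 = 1
At P2 = 23: Q1 = 48 + 1*23 = 71
Exy = (dQ1/dP2)(P2/Q1) = 1 * 23 / 71 = 23/71
Since Exy > 0, the goods are substitutes.

23/71 (substitutes)


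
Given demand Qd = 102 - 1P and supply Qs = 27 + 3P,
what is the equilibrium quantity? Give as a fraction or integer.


First find equilibrium price:
102 - 1P = 27 + 3P
P* = 75/4 = 75/4
Then substitute into demand:
Q* = 102 - 1 * 75/4 = 333/4

333/4


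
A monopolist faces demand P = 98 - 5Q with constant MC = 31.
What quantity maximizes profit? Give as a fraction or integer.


TR = P*Q = (98 - 5Q)Q = 98Q - 5Q^2
MR = dTR/dQ = 98 - 10Q
Set MR = MC:
98 - 10Q = 31
67 = 10Q
Q* = 67/10 = 67/10

67/10


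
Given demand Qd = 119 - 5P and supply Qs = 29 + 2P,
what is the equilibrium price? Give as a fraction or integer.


At equilibrium, Qd = Qs.
119 - 5P = 29 + 2P
119 - 29 = 5P + 2P
90 = 7P
P* = 90/7 = 90/7

90/7


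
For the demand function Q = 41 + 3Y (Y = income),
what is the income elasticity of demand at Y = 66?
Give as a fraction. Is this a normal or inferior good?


dQ/dY = 3
At Y = 66: Q = 41 + 3*66 = 239
Ey = (dQ/dY)(Y/Q) = 3 * 66 / 239 = 198/239
Since Ey > 0, this is a normal good.

198/239 (normal good)


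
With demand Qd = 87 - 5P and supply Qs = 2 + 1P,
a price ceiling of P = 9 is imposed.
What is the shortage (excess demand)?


At P = 9:
Qd = 87 - 5*9 = 42
Qs = 2 + 1*9 = 11
Shortage = Qd - Qs = 42 - 11 = 31

31


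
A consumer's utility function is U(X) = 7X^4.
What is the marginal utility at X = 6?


MU = dU/dX = 7*4*X^(4-1)
MU = 28*X^3
At X = 6:
MU = 28 * 6^3
MU = 28 * 216 = 6048

6048


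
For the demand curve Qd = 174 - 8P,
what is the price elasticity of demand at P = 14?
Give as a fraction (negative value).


dQ/dP = -8
At P = 14: Q = 174 - 8*14 = 62
E = (dQ/dP)(P/Q) = (-8)(14/62) = -56/31

-56/31


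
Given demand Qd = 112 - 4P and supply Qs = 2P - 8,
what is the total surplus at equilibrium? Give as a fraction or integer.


Find equilibrium: 112 - 4P = 2P - 8
112 + 8 = 6P
P* = 120/6 = 20
Q* = 2*20 - 8 = 32
Inverse demand: P = 28 - Q/4, so P_max = 28
Inverse supply: P = 4 + Q/2, so P_min = 4
CS = (1/2) * 32 * (28 - 20) = 128
PS = (1/2) * 32 * (20 - 4) = 256
TS = CS + PS = 128 + 256 = 384

384


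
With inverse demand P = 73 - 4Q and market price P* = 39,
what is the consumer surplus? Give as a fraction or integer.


Maximum willingness to pay (at Q=0): P_max = 73
Quantity demanded at P* = 39:
Q* = (73 - 39)/4 = 17/2
CS = (1/2) * Q* * (P_max - P*)
CS = (1/2) * 17/2 * (73 - 39)
CS = (1/2) * 17/2 * 34 = 289/2

289/2


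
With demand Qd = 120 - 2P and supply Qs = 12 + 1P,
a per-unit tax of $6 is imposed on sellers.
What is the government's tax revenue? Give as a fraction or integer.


With tax on sellers, new supply: Qs' = 12 + 1(P - 6)
= 6 + 1P
New equilibrium quantity:
Q_new = 44
Tax revenue = tax * Q_new = 6 * 44 = 264

264


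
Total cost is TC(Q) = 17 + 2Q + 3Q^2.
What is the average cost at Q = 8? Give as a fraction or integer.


TC(8) = 17 + 2*8 + 3*8^2
TC(8) = 17 + 16 + 192 = 225
AC = TC/Q = 225/8 = 225/8

225/8


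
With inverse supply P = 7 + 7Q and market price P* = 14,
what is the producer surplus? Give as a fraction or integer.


Minimum supply price (at Q=0): P_min = 7
Quantity supplied at P* = 14:
Q* = (14 - 7)/7 = 1
PS = (1/2) * Q* * (P* - P_min)
PS = (1/2) * 1 * (14 - 7)
PS = (1/2) * 1 * 7 = 7/2

7/2


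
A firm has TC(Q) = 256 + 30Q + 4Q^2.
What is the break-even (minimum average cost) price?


AC(Q) = 256/Q + 30 + 4Q
To minimize: dAC/dQ = -256/Q^2 + 4 = 0
Q^2 = 256/4 = 64
Q* = 8
Min AC = 256/8 + 30 + 4*8
Min AC = 32 + 30 + 32 = 94

94


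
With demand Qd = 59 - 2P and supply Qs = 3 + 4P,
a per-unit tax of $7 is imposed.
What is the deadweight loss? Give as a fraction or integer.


Pre-tax equilibrium quantity: Q* = 121/3
Post-tax equilibrium quantity: Q_tax = 31
Reduction in quantity: Q* - Q_tax = 28/3
DWL = (1/2) * tax * (Q* - Q_tax)
DWL = (1/2) * 7 * 28/3 = 98/3

98/3


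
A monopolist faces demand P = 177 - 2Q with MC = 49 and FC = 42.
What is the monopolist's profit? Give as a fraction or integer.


MR = MC: 177 - 4Q = 49
Q* = 32
P* = 177 - 2*32 = 113
Profit = (P* - MC)*Q* - FC
= (113 - 49)*32 - 42
= 64*32 - 42
= 2048 - 42 = 2006

2006


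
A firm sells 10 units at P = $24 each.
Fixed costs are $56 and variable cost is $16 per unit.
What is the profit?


Total Revenue = P * Q = 24 * 10 = $240
Total Cost = FC + VC*Q = 56 + 16*10 = $216
Profit = TR - TC = 240 - 216 = $24

$24


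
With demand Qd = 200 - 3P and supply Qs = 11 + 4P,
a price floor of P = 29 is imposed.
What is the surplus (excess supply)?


At P = 29:
Qd = 200 - 3*29 = 113
Qs = 11 + 4*29 = 127
Surplus = Qs - Qd = 127 - 113 = 14

14


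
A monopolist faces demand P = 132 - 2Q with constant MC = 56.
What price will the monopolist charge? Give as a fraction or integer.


MR = 132 - 4Q
Set MR = MC: 132 - 4Q = 56
Q* = 19
Substitute into demand:
P* = 132 - 2*19 = 94

94


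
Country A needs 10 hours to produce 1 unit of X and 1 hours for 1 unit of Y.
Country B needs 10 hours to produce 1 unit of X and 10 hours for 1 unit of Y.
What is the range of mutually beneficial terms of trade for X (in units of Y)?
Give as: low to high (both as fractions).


Opportunity cost of X for Country A = hours_X / hours_Y = 10/1 = 10 units of Y
Opportunity cost of X for Country B = hours_X / hours_Y = 10/10 = 1 units of Y
Terms of trade must be between the two opportunity costs.
Range: 1 to 10

1 to 10


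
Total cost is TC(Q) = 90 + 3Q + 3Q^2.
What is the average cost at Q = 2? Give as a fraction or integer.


TC(2) = 90 + 3*2 + 3*2^2
TC(2) = 90 + 6 + 12 = 108
AC = TC/Q = 108/2 = 54

54


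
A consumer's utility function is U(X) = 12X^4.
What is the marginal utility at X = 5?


MU = dU/dX = 12*4*X^(4-1)
MU = 48*X^3
At X = 5:
MU = 48 * 5^3
MU = 48 * 125 = 6000

6000


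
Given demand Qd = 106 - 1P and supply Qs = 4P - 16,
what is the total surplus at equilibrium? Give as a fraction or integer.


Find equilibrium: 106 - 1P = 4P - 16
106 + 16 = 5P
P* = 122/5 = 122/5
Q* = 4*122/5 - 16 = 408/5
Inverse demand: P = 106 - Q/1, so P_max = 106
Inverse supply: P = 4 + Q/4, so P_min = 4
CS = (1/2) * 408/5 * (106 - 122/5) = 83232/25
PS = (1/2) * 408/5 * (122/5 - 4) = 20808/25
TS = CS + PS = 83232/25 + 20808/25 = 20808/5

20808/5


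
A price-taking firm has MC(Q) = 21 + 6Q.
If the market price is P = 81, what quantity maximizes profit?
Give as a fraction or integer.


In perfect competition, profit is maximized where P = MC.
81 = 21 + 6Q
60 = 6Q
Q* = 60/6 = 10

10


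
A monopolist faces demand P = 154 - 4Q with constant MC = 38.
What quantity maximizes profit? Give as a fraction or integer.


TR = P*Q = (154 - 4Q)Q = 154Q - 4Q^2
MR = dTR/dQ = 154 - 8Q
Set MR = MC:
154 - 8Q = 38
116 = 8Q
Q* = 116/8 = 29/2

29/2


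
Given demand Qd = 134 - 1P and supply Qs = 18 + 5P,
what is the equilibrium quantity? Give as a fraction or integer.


First find equilibrium price:
134 - 1P = 18 + 5P
P* = 116/6 = 58/3
Then substitute into demand:
Q* = 134 - 1 * 58/3 = 344/3

344/3


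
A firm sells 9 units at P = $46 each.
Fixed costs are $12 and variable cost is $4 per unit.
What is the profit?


Total Revenue = P * Q = 46 * 9 = $414
Total Cost = FC + VC*Q = 12 + 4*9 = $48
Profit = TR - TC = 414 - 48 = $366

$366


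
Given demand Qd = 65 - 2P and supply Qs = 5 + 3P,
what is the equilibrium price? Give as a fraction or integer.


At equilibrium, Qd = Qs.
65 - 2P = 5 + 3P
65 - 5 = 2P + 3P
60 = 5P
P* = 60/5 = 12

12


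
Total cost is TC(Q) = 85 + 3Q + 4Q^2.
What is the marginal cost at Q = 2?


MC = dTC/dQ = 3 + 2*4*Q
At Q = 2:
MC = 3 + 8*2
MC = 3 + 16 = 19

19


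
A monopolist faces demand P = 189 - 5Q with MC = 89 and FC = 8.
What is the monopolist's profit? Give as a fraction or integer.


MR = MC: 189 - 10Q = 89
Q* = 10
P* = 189 - 5*10 = 139
Profit = (P* - MC)*Q* - FC
= (139 - 89)*10 - 8
= 50*10 - 8
= 500 - 8 = 492

492


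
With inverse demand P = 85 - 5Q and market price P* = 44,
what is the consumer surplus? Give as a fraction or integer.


Maximum willingness to pay (at Q=0): P_max = 85
Quantity demanded at P* = 44:
Q* = (85 - 44)/5 = 41/5
CS = (1/2) * Q* * (P_max - P*)
CS = (1/2) * 41/5 * (85 - 44)
CS = (1/2) * 41/5 * 41 = 1681/10

1681/10


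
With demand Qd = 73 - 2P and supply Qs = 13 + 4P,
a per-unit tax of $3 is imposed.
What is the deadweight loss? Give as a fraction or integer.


Pre-tax equilibrium quantity: Q* = 53
Post-tax equilibrium quantity: Q_tax = 49
Reduction in quantity: Q* - Q_tax = 4
DWL = (1/2) * tax * (Q* - Q_tax)
DWL = (1/2) * 3 * 4 = 6

6


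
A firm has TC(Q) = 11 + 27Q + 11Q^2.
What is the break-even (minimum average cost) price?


AC(Q) = 11/Q + 27 + 11Q
To minimize: dAC/dQ = -11/Q^2 + 11 = 0
Q^2 = 11/11 = 1
Q* = 1
Min AC = 11/1 + 27 + 11*1
Min AC = 11 + 27 + 11 = 49

49


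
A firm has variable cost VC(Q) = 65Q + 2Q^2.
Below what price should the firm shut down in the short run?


AVC(Q) = VC(Q)/Q = 65 + 2Q
AVC is increasing in Q, so minimum AVC is at Q -> 0+.
Min AVC = 65
The firm should shut down if P < 65.

65


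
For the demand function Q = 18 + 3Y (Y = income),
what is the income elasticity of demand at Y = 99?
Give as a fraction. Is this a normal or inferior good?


dQ/dY = 3
At Y = 99: Q = 18 + 3*99 = 315
Ey = (dQ/dY)(Y/Q) = 3 * 99 / 315 = 33/35
Since Ey > 0, this is a normal good.

33/35 (normal good)


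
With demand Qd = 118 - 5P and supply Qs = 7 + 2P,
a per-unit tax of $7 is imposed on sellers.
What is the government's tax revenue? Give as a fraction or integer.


With tax on sellers, new supply: Qs' = 7 + 2(P - 7)
= 2P - 7
New equilibrium quantity:
Q_new = 201/7
Tax revenue = tax * Q_new = 7 * 201/7 = 201

201


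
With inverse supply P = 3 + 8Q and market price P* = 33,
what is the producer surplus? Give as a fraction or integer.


Minimum supply price (at Q=0): P_min = 3
Quantity supplied at P* = 33:
Q* = (33 - 3)/8 = 15/4
PS = (1/2) * Q* * (P* - P_min)
PS = (1/2) * 15/4 * (33 - 3)
PS = (1/2) * 15/4 * 30 = 225/4

225/4


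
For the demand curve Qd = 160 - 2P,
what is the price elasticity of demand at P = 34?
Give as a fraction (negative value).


dQ/dP = -2
At P = 34: Q = 160 - 2*34 = 92
E = (dQ/dP)(P/Q) = (-2)(34/92) = -17/23

-17/23


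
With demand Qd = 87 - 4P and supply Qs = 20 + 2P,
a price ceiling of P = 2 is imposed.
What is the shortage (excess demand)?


At P = 2:
Qd = 87 - 4*2 = 79
Qs = 20 + 2*2 = 24
Shortage = Qd - Qs = 79 - 24 = 55

55


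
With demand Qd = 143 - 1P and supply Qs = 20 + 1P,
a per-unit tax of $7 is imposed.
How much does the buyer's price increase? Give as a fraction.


With a per-unit tax, the buyer's price increase depends on relative slopes.
Supply slope: d = 1, Demand slope: b = 1
Buyer's price increase = d * tax / (b + d)
= 1 * 7 / (1 + 1)
= 7 / 2 = 7/2

7/2


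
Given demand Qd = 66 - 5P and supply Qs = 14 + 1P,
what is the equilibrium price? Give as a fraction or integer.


At equilibrium, Qd = Qs.
66 - 5P = 14 + 1P
66 - 14 = 5P + 1P
52 = 6P
P* = 52/6 = 26/3

26/3


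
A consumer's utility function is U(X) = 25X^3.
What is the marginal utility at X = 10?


MU = dU/dX = 25*3*X^(3-1)
MU = 75*X^2
At X = 10:
MU = 75 * 10^2
MU = 75 * 100 = 7500

7500


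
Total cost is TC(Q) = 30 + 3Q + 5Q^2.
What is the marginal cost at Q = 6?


MC = dTC/dQ = 3 + 2*5*Q
At Q = 6:
MC = 3 + 10*6
MC = 3 + 60 = 63

63


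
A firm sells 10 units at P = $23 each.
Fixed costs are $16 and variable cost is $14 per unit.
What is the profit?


Total Revenue = P * Q = 23 * 10 = $230
Total Cost = FC + VC*Q = 16 + 14*10 = $156
Profit = TR - TC = 230 - 156 = $74

$74


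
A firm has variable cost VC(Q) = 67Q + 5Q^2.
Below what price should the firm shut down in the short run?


AVC(Q) = VC(Q)/Q = 67 + 5Q
AVC is increasing in Q, so minimum AVC is at Q -> 0+.
Min AVC = 67
The firm should shut down if P < 67.

67


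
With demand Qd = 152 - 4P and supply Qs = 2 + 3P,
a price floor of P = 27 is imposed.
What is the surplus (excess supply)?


At P = 27:
Qd = 152 - 4*27 = 44
Qs = 2 + 3*27 = 83
Surplus = Qs - Qd = 83 - 44 = 39

39


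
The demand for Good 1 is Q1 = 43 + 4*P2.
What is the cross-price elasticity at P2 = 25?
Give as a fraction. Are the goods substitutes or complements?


dQ1/dP2 = 4
At P2 = 25: Q1 = 43 + 4*25 = 143
Exy = (dQ1/dP2)(P2/Q1) = 4 * 25 / 143 = 100/143
Since Exy > 0, the goods are substitutes.

100/143 (substitutes)


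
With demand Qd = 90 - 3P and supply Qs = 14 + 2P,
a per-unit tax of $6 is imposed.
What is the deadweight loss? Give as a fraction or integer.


Pre-tax equilibrium quantity: Q* = 222/5
Post-tax equilibrium quantity: Q_tax = 186/5
Reduction in quantity: Q* - Q_tax = 36/5
DWL = (1/2) * tax * (Q* - Q_tax)
DWL = (1/2) * 6 * 36/5 = 108/5

108/5


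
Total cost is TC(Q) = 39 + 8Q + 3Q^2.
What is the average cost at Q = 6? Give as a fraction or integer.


TC(6) = 39 + 8*6 + 3*6^2
TC(6) = 39 + 48 + 108 = 195
AC = TC/Q = 195/6 = 65/2

65/2


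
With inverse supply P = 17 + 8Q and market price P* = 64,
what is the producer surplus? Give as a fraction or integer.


Minimum supply price (at Q=0): P_min = 17
Quantity supplied at P* = 64:
Q* = (64 - 17)/8 = 47/8
PS = (1/2) * Q* * (P* - P_min)
PS = (1/2) * 47/8 * (64 - 17)
PS = (1/2) * 47/8 * 47 = 2209/16

2209/16


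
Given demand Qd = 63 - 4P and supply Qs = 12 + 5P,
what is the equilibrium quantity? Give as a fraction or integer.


First find equilibrium price:
63 - 4P = 12 + 5P
P* = 51/9 = 17/3
Then substitute into demand:
Q* = 63 - 4 * 17/3 = 121/3

121/3


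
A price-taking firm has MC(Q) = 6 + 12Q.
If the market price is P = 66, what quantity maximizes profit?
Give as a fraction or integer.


In perfect competition, profit is maximized where P = MC.
66 = 6 + 12Q
60 = 12Q
Q* = 60/12 = 5

5


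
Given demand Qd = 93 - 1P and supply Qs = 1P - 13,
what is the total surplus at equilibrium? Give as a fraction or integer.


Find equilibrium: 93 - 1P = 1P - 13
93 + 13 = 2P
P* = 106/2 = 53
Q* = 1*53 - 13 = 40
Inverse demand: P = 93 - Q/1, so P_max = 93
Inverse supply: P = 13 + Q/1, so P_min = 13
CS = (1/2) * 40 * (93 - 53) = 800
PS = (1/2) * 40 * (53 - 13) = 800
TS = CS + PS = 800 + 800 = 1600

1600


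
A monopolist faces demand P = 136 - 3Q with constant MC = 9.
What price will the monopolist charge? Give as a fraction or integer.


MR = 136 - 6Q
Set MR = MC: 136 - 6Q = 9
Q* = 127/6
Substitute into demand:
P* = 136 - 3*127/6 = 145/2

145/2


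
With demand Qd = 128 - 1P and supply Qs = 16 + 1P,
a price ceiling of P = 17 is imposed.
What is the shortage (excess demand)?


At P = 17:
Qd = 128 - 1*17 = 111
Qs = 16 + 1*17 = 33
Shortage = Qd - Qs = 111 - 33 = 78

78


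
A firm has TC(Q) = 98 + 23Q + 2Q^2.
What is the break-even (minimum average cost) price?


AC(Q) = 98/Q + 23 + 2Q
To minimize: dAC/dQ = -98/Q^2 + 2 = 0
Q^2 = 98/2 = 49
Q* = 7
Min AC = 98/7 + 23 + 2*7
Min AC = 14 + 23 + 14 = 51

51


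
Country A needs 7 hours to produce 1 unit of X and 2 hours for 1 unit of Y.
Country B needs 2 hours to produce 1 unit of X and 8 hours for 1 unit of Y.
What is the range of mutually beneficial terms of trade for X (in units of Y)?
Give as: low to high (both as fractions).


Opportunity cost of X for Country A = hours_X / hours_Y = 7/2 = 7/2 units of Y
Opportunity cost of X for Country B = hours_X / hours_Y = 2/8 = 1/4 units of Y
Terms of trade must be between the two opportunity costs.
Range: 1/4 to 7/2

1/4 to 7/2


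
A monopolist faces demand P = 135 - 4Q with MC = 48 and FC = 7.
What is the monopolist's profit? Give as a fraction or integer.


MR = MC: 135 - 8Q = 48
Q* = 87/8
P* = 135 - 4*87/8 = 183/2
Profit = (P* - MC)*Q* - FC
= (183/2 - 48)*87/8 - 7
= 87/2*87/8 - 7
= 7569/16 - 7 = 7457/16

7457/16


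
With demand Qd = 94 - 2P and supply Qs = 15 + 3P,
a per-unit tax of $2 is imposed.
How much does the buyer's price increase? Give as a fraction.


With a per-unit tax, the buyer's price increase depends on relative slopes.
Supply slope: d = 3, Demand slope: b = 2
Buyer's price increase = d * tax / (b + d)
= 3 * 2 / (2 + 3)
= 6 / 5 = 6/5

6/5


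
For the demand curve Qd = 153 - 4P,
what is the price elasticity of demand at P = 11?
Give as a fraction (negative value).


dQ/dP = -4
At P = 11: Q = 153 - 4*11 = 109
E = (dQ/dP)(P/Q) = (-4)(11/109) = -44/109

-44/109


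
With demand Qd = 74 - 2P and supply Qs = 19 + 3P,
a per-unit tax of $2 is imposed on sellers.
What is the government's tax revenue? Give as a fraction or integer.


With tax on sellers, new supply: Qs' = 19 + 3(P - 2)
= 13 + 3P
New equilibrium quantity:
Q_new = 248/5
Tax revenue = tax * Q_new = 2 * 248/5 = 496/5

496/5


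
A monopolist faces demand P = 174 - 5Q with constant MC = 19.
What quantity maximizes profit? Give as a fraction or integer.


TR = P*Q = (174 - 5Q)Q = 174Q - 5Q^2
MR = dTR/dQ = 174 - 10Q
Set MR = MC:
174 - 10Q = 19
155 = 10Q
Q* = 155/10 = 31/2

31/2


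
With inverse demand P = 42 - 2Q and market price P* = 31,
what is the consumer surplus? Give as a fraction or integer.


Maximum willingness to pay (at Q=0): P_max = 42
Quantity demanded at P* = 31:
Q* = (42 - 31)/2 = 11/2
CS = (1/2) * Q* * (P_max - P*)
CS = (1/2) * 11/2 * (42 - 31)
CS = (1/2) * 11/2 * 11 = 121/4

121/4


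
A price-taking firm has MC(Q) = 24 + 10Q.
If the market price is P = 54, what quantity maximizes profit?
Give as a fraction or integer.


In perfect competition, profit is maximized where P = MC.
54 = 24 + 10Q
30 = 10Q
Q* = 30/10 = 3

3


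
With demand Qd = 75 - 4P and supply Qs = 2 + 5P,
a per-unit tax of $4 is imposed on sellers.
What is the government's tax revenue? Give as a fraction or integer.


With tax on sellers, new supply: Qs' = 2 + 5(P - 4)
= 5P - 18
New equilibrium quantity:
Q_new = 101/3
Tax revenue = tax * Q_new = 4 * 101/3 = 404/3

404/3


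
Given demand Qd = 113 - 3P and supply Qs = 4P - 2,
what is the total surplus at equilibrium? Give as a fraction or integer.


Find equilibrium: 113 - 3P = 4P - 2
113 + 2 = 7P
P* = 115/7 = 115/7
Q* = 4*115/7 - 2 = 446/7
Inverse demand: P = 113/3 - Q/3, so P_max = 113/3
Inverse supply: P = 1/2 + Q/4, so P_min = 1/2
CS = (1/2) * 446/7 * (113/3 - 115/7) = 99458/147
PS = (1/2) * 446/7 * (115/7 - 1/2) = 49729/98
TS = CS + PS = 99458/147 + 49729/98 = 49729/42

49729/42


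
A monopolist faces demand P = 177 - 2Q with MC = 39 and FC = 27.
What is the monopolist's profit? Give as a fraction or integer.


MR = MC: 177 - 4Q = 39
Q* = 69/2
P* = 177 - 2*69/2 = 108
Profit = (P* - MC)*Q* - FC
= (108 - 39)*69/2 - 27
= 69*69/2 - 27
= 4761/2 - 27 = 4707/2

4707/2


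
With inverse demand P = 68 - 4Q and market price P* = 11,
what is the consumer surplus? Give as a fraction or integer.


Maximum willingness to pay (at Q=0): P_max = 68
Quantity demanded at P* = 11:
Q* = (68 - 11)/4 = 57/4
CS = (1/2) * Q* * (P_max - P*)
CS = (1/2) * 57/4 * (68 - 11)
CS = (1/2) * 57/4 * 57 = 3249/8

3249/8


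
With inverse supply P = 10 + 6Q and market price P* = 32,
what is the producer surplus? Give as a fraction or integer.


Minimum supply price (at Q=0): P_min = 10
Quantity supplied at P* = 32:
Q* = (32 - 10)/6 = 11/3
PS = (1/2) * Q* * (P* - P_min)
PS = (1/2) * 11/3 * (32 - 10)
PS = (1/2) * 11/3 * 22 = 121/3

121/3


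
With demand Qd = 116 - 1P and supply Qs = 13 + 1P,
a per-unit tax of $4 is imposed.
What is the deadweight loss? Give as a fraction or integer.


Pre-tax equilibrium quantity: Q* = 129/2
Post-tax equilibrium quantity: Q_tax = 125/2
Reduction in quantity: Q* - Q_tax = 2
DWL = (1/2) * tax * (Q* - Q_tax)
DWL = (1/2) * 4 * 2 = 4

4


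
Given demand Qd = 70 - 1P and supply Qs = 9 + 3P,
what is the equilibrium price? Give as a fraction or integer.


At equilibrium, Qd = Qs.
70 - 1P = 9 + 3P
70 - 9 = 1P + 3P
61 = 4P
P* = 61/4 = 61/4

61/4


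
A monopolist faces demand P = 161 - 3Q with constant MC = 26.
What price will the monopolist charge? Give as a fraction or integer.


MR = 161 - 6Q
Set MR = MC: 161 - 6Q = 26
Q* = 45/2
Substitute into demand:
P* = 161 - 3*45/2 = 187/2

187/2


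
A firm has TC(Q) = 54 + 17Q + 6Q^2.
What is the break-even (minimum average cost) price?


AC(Q) = 54/Q + 17 + 6Q
To minimize: dAC/dQ = -54/Q^2 + 6 = 0
Q^2 = 54/6 = 9
Q* = 3
Min AC = 54/3 + 17 + 6*3
Min AC = 18 + 17 + 18 = 53

53


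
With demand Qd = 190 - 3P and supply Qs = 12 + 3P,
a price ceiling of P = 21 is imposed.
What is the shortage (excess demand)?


At P = 21:
Qd = 190 - 3*21 = 127
Qs = 12 + 3*21 = 75
Shortage = Qd - Qs = 127 - 75 = 52

52


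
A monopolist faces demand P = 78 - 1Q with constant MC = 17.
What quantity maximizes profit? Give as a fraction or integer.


TR = P*Q = (78 - 1Q)Q = 78Q - 1Q^2
MR = dTR/dQ = 78 - 2Q
Set MR = MC:
78 - 2Q = 17
61 = 2Q
Q* = 61/2 = 61/2

61/2
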